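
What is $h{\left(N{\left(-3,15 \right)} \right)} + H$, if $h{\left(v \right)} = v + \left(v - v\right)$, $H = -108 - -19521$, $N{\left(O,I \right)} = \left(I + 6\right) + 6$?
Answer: $19440$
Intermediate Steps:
$N{\left(O,I \right)} = 12 + I$ ($N{\left(O,I \right)} = \left(6 + I\right) + 6 = 12 + I$)
$H = 19413$ ($H = -108 + 19521 = 19413$)
$h{\left(v \right)} = v$ ($h{\left(v \right)} = v + 0 = v$)
$h{\left(N{\left(-3,15 \right)} \right)} + H = \left(12 + 15\right) + 19413 = 27 + 19413 = 19440$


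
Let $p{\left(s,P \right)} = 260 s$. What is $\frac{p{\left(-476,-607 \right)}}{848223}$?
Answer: $- \frac{123760}{848223} \approx -0.14591$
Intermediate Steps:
$\frac{p{\left(-476,-607 \right)}}{848223} = \frac{260 \left(-476\right)}{848223} = \left(-123760\right) \frac{1}{848223} = - \frac{123760}{848223}$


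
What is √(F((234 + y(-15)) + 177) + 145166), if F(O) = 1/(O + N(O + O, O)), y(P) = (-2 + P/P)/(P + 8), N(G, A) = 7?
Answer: √1243684902103/2927 ≈ 381.01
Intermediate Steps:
y(P) = -1/(8 + P) (y(P) = (-2 + 1)/(8 + P) = -1/(8 + P))
F(O) = 1/(7 + O) (F(O) = 1/(O + 7) = 1/(7 + O))
√(F((234 + y(-15)) + 177) + 145166) = √(1/(7 + ((234 - 1/(8 - 15)) + 177)) + 145166) = √(1/(7 + ((234 - 1/(-7)) + 177)) + 145166) = √(1/(7 + ((234 - 1*(-⅐)) + 177)) + 145166) = √(1/(7 + ((234 + ⅐) + 177)) + 145166) = √(1/(7 + (1639/7 + 177)) + 145166) = √(1/(7 + 2878/7) + 145166) = √(1/(2927/7) + 145166) = √(7/2927 + 145166) = √(424900889/2927) = √1243684902103/2927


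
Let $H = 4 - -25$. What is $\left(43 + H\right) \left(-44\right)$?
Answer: $-3168$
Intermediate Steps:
$H = 29$ ($H = 4 + 25 = 29$)
$\left(43 + H\right) \left(-44\right) = \left(43 + 29\right) \left(-44\right) = 72 \left(-44\right) = -3168$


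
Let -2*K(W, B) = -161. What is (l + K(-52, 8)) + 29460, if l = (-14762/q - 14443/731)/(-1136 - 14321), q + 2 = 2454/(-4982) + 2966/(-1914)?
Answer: 3216334756936095465/108879685257122 ≈ 29540.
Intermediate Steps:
q = -9636166/2383887 (q = -2 + (2454/(-4982) + 2966/(-1914)) = -2 + (2454*(-1/4982) + 2966*(-1/1914)) = -2 + (-1227/2491 - 1483/957) = -2 - 4868392/2383887 = -9636166/2383887 ≈ -4.0422)
K(W, B) = 161/2 (K(W, B) = -½*(-161) = 161/2)
l = -12792700958488/54439842628561 (l = (-14762/(-9636166/2383887) - 14443/731)/(-1136 - 14321) = (-14762*(-2383887/9636166) - 14443*1/731)/(-15457) = (17595469947/4818083 - 14443/731)*(-1/15457) = (12792700958488/3522018673)*(-1/15457) = -12792700958488/54439842628561 ≈ -0.23499)
(l + K(-52, 8)) + 29460 = (-12792700958488/54439842628561 + 161/2) + 29460 = 8739229261281345/108879685257122 + 29460 = 3216334756936095465/108879685257122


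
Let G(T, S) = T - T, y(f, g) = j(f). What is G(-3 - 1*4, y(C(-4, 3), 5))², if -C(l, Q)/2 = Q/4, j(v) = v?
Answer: 0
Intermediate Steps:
C(l, Q) = -Q/2 (C(l, Q) = -2*Q/4 = -Q/2)
y(f, g) = f
G(T, S) = 0
G(-3 - 1*4, y(C(-4, 3), 5))² = 0² = 0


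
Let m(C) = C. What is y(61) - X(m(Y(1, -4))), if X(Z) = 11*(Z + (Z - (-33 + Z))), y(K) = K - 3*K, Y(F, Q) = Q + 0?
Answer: -441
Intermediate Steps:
Y(F, Q) = Q
y(K) = -2*K
X(Z) = 363 + 11*Z (X(Z) = 11*(Z + (Z + (33 - Z))) = 11*(Z + 33) = 11*(33 + Z) = 363 + 11*Z)
y(61) - X(m(Y(1, -4))) = -2*61 - (363 + 11*(-4)) = -122 - (363 - 44) = -122 - 1*319 = -122 - 319 = -441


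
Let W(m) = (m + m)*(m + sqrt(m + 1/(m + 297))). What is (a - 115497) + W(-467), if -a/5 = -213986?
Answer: 1390611 - 467*I*sqrt(13496470)/85 ≈ 1.3906e+6 - 20184.0*I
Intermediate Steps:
a = 1069930 (a = -5*(-213986) = 1069930)
W(m) = 2*m*(m + sqrt(m + 1/(297 + m))) (W(m) = (2*m)*(m + sqrt(m + 1/(297 + m))) = 2*m*(m + sqrt(m + 1/(297 + m))))
(a - 115497) + W(-467) = (1069930 - 115497) + 2*(-467)*(-467 + sqrt((1 - 467*(297 - 467))/(297 - 467))) = 954433 + 2*(-467)*(-467 + sqrt((1 - 467*(-170))/(-170))) = 954433 + 2*(-467)*(-467 + sqrt(-(1 + 79390)/170)) = 954433 + 2*(-467)*(-467 + sqrt(-1/170*79391)) = 954433 + 2*(-467)*(-467 + sqrt(-79391/170)) = 954433 + 2*(-467)*(-467 + I*sqrt(13496470)/170) = 954433 + (436178 - 467*I*sqrt(13496470)/85) = 1390611 - 467*I*sqrt(13496470)/85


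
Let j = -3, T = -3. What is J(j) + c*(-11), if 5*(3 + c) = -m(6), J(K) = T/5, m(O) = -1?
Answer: 151/5 ≈ 30.200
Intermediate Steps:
J(K) = -⅗ (J(K) = -3/5 = -3*⅕ = -⅗)
c = -14/5 (c = -3 + (-1*(-1))/5 = -3 + (⅕)*1 = -3 + ⅕ = -14/5 ≈ -2.8000)
J(j) + c*(-11) = -⅗ - 14/5*(-11) = -⅗ + 154/5 = 151/5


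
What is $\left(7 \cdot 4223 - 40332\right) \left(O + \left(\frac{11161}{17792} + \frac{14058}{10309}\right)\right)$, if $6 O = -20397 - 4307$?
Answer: $\frac{24390716667204971}{550253184} \approx 4.4326 \cdot 10^{7}$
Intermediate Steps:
$O = - \frac{12352}{3}$ ($O = \frac{-20397 - 4307}{6} = \frac{1}{6} \left(-24704\right) = - \frac{12352}{3} \approx -4117.3$)
$\left(7 \cdot 4223 - 40332\right) \left(O + \left(\frac{11161}{17792} + \frac{14058}{10309}\right)\right) = \left(7 \cdot 4223 - 40332\right) \left(- \frac{12352}{3} + \left(\frac{11161}{17792} + \frac{14058}{10309}\right)\right) = \left(29561 - 40332\right) \left(- \frac{12352}{3} + \left(11161 \cdot \frac{1}{17792} + 14058 \cdot \frac{1}{10309}\right)\right) = - 10771 \left(- \frac{12352}{3} + \left(\frac{11161}{17792} + \frac{14058}{10309}\right)\right) = - 10771 \left(- \frac{12352}{3} + \frac{365178685}{183417728}\right) = \left(-10771\right) \left(- \frac{2264480240201}{550253184}\right) = \frac{24390716667204971}{550253184}$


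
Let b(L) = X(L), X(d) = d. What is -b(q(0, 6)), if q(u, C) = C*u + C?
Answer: -6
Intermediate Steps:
q(u, C) = C + C*u
b(L) = L
-b(q(0, 6)) = -6*(1 + 0) = -6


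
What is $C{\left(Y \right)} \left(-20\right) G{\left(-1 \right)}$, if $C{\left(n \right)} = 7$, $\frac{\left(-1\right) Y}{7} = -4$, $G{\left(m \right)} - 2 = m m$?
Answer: $-420$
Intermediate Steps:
$G{\left(m \right)} = 2 + m^{2}$ ($G{\left(m \right)} = 2 + m m = 2 + m^{2}$)
$Y = 28$ ($Y = \left(-7\right) \left(-4\right) = 28$)
$C{\left(Y \right)} \left(-20\right) G{\left(-1 \right)} = 7 \left(-20\right) \left(2 + \left(-1\right)^{2}\right) = - 140 \left(2 + 1\right) = \left(-140\right) 3 = -420$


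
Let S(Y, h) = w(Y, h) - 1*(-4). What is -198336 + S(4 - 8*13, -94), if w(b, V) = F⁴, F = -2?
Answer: -198316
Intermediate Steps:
w(b, V) = 16 (w(b, V) = (-2)⁴ = 16)
S(Y, h) = 20 (S(Y, h) = 16 - 1*(-4) = 16 + 4 = 20)
-198336 + S(4 - 8*13, -94) = -198336 + 20 = -198316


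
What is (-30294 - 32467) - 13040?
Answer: -75801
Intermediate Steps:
(-30294 - 32467) - 13040 = -62761 - 13040 = -75801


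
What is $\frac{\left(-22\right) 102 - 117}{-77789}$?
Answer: $\frac{2361}{77789} \approx 0.030351$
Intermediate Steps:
$\frac{\left(-22\right) 102 - 117}{-77789} = \left(-2244 - 117\right) \left(- \frac{1}{77789}\right) = \left(-2361\right) \left(- \frac{1}{77789}\right) = \frac{2361}{77789}$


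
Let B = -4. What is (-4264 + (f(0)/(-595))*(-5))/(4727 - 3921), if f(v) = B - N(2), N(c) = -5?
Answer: -507415/95914 ≈ -5.2903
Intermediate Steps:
f(v) = 1 (f(v) = -4 - 1*(-5) = -4 + 5 = 1)
(-4264 + (f(0)/(-595))*(-5))/(4727 - 3921) = (-4264 + (1/(-595))*(-5))/(4727 - 3921) = (-4264 + (1*(-1/595))*(-5))/806 = (-4264 - 1/595*(-5))*(1/806) = (-4264 + 1/119)*(1/806) = -507415/119*1/806 = -507415/95914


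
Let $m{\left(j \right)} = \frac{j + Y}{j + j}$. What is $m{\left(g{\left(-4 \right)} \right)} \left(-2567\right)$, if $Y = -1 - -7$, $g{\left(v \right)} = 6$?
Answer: $-2567$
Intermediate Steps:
$Y = 6$ ($Y = -1 + 7 = 6$)
$m{\left(j \right)} = \frac{6 + j}{2 j}$ ($m{\left(j \right)} = \frac{j + 6}{j + j} = \frac{6 + j}{2 j}$)
$m{\left(g{\left(-4 \right)} \right)} \left(-2567\right) = \frac{6 + 6}{2 \cdot 6} \left(-2567\right) = \frac{1}{2} \cdot \frac{1}{6} \cdot 12 \left(-2567\right) = 1 \left(-2567\right) = -2567$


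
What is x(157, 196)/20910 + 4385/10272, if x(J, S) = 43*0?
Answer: 4385/10272 ≈ 0.42689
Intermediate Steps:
x(J, S) = 0
x(157, 196)/20910 + 4385/10272 = 0/20910 + 4385/10272 = 0*(1/20910) + 4385*(1/10272) = 0 + 4385/10272 = 4385/10272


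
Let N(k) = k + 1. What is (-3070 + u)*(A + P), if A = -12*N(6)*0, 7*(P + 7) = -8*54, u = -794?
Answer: 265512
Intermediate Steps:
N(k) = 1 + k
P = -481/7 (P = -7 + (-8*54)/7 = -7 + (⅐)*(-432) = -7 - 432/7 = -481/7 ≈ -68.714)
A = 0 (A = -12*(1 + 6)*0 = -12*7*0 = -84*0 = 0)
(-3070 + u)*(A + P) = (-3070 - 794)*(0 - 481/7) = -3864*(-481/7) = 265512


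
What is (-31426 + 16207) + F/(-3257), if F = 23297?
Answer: -49591580/3257 ≈ -15226.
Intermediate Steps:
(-31426 + 16207) + F/(-3257) = (-31426 + 16207) + 23297/(-3257) = -15219 + 23297*(-1/3257) = -15219 - 23297/3257 = -49591580/3257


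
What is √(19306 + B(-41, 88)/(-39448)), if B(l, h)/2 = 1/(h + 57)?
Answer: √39478287249615605/1429990 ≈ 138.95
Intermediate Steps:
B(l, h) = 2/(57 + h) (B(l, h) = 2/(h + 57) = 2/(57 + h))
√(19306 + B(-41, 88)/(-39448)) = √(19306 + (2/(57 + 88))/(-39448)) = √(19306 + (2/145)*(-1/39448)) = √(19306 - 1/2859980) = √(55214773879/2859980) = √39478287249615605/1429990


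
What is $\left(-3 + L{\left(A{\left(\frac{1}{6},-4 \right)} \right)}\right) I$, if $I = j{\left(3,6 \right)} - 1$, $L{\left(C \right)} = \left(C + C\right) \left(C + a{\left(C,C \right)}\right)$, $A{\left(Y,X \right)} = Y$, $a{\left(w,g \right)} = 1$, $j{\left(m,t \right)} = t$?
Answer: $- \frac{235}{18} \approx -13.056$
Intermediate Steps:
$L{\left(C \right)} = 2 C \left(1 + C\right)$ ($L{\left(C \right)} = \left(C + C\right) \left(C + 1\right) = 2 C \left(1 + C\right)$)
$I = 5$ ($I = 6 - 1 = 5$)
$\left(-3 + L{\left(A{\left(\frac{1}{6},-4 \right)} \right)}\right) I = \left(-3 + \frac{2 \left(1 + \frac{1}{6}\right)}{6}\right) 5 = \left(-3 + 2 \cdot \frac{1}{6} \left(1 + \frac{1}{6}\right)\right) 5 = \left(-3 + 2 \cdot \frac{1}{6} \cdot \frac{7}{6}\right) 5 = \left(-3 + \frac{7}{18}\right) 5 = \left(- \frac{47}{18}\right) 5 = - \frac{235}{18}$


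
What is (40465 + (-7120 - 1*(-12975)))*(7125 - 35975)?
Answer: -1336332000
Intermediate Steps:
(40465 + (-7120 - 1*(-12975)))*(7125 - 35975) = (40465 + (-7120 + 12975))*(-28850) = (40465 + 5855)*(-28850) = 46320*(-28850) = -1336332000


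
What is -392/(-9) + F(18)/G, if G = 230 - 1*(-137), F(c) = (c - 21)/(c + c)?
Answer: 575453/13212 ≈ 43.555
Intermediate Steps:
F(c) = (-21 + c)/(2*c) (F(c) = (-21 + c)/((2*c)) = (-21 + c)*(1/(2*c)) = (-21 + c)/(2*c))
G = 367 (G = 230 + 137 = 367)
-392/(-9) + F(18)/G = -392/(-9) + ((1/2)*(-21 + 18)/18)/367 = -392*(-1/9) + ((1/2)*(1/18)*(-3))*(1/367) = 392/9 - 1/12*1/367 = 392/9 - 1/4404 = 575453/13212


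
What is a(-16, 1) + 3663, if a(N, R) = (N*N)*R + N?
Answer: 3903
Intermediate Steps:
a(N, R) = N + R*N**2 (a(N, R) = N**2*R + N = R*N**2 + N = N + R*N**2)
a(-16, 1) + 3663 = -16*(1 - 16*1) + 3663 = -16*(1 - 16) + 3663 = -16*(-15) + 3663 = 240 + 3663 = 3903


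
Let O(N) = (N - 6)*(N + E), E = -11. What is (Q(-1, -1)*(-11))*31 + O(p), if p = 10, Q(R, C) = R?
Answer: 337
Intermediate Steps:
O(N) = (-11 + N)*(-6 + N) (O(N) = (N - 6)*(N - 11) = (-6 + N)*(-11 + N) = (-11 + N)*(-6 + N))
(Q(-1, -1)*(-11))*31 + O(p) = -1*(-11)*31 + (66 + 10² - 17*10) = 11*31 + (66 + 100 - 170) = 341 - 4 = 337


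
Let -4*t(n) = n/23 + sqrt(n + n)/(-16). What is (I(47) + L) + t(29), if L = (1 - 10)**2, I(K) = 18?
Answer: 9079/92 + sqrt(58)/64 ≈ 98.804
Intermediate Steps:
L = 81 (L = (-9)**2 = 81)
t(n) = -n/92 + sqrt(2)*sqrt(n)/64 (t(n) = -(n/23 + sqrt(n + n)/(-16))/4 = -(n*(1/23) + sqrt(2*n)*(-1/16))/4 = -(n/23 + (sqrt(2)*sqrt(n))*(-1/16))/4 = -(n/23 - sqrt(2)*sqrt(n)/16)/4 = -n/92 + sqrt(2)*sqrt(n)/64)
(I(47) + L) + t(29) = (18 + 81) + (-1/92*29 + sqrt(2)*sqrt(29)/64) = 99 + (-29/92 + sqrt(58)/64) = 9079/92 + sqrt(58)/64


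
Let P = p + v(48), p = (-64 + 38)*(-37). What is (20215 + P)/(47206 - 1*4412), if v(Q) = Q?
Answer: 21225/42794 ≈ 0.49598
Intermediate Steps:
p = 962 (p = -26*(-37) = 962)
P = 1010 (P = 962 + 48 = 1010)
(20215 + P)/(47206 - 1*4412) = (20215 + 1010)/(47206 - 1*4412) = 21225/(47206 - 4412) = 21225/42794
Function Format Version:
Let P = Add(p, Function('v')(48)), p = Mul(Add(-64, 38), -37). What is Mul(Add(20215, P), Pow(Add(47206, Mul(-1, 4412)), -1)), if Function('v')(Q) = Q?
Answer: Rational(21225, 42794) ≈ 0.49598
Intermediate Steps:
p = 962 (p = Mul(-26, -37) = 962)
P = 1010 (P = Add(962, 48) = 1010)
Mul(Add(20215, P), Pow(Add(47206, Mul(-1, 4412)), -1)) = Mul(Add(20215, 1010), Pow(Add(47206, Mul(-1, 4412)), -1)) = Mul(21225, Pow(Add(47206, -4412), -1)) = Mul(21225, Pow(42794, -1)) = Mul(21225, Rational(1, 42794)) = Rational(21225, 42794)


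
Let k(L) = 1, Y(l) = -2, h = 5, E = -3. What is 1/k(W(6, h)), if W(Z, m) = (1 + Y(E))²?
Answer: 1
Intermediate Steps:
W(Z, m) = 1 (W(Z, m) = (1 - 2)² = (-1)² = 1)
1/k(W(6, h)) = 1/1 = 1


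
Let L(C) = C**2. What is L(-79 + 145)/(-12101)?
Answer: -4356/12101 ≈ -0.35997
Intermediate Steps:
L(-79 + 145)/(-12101) = (-79 + 145)**2/(-12101) = 66**2*(-1/12101) = 4356*(-1/12101) = -4356/12101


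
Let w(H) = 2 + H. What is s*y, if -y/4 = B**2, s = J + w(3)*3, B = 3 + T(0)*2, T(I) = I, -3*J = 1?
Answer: -528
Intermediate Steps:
J = -1/3 (J = -1/3*1 = -1/3 ≈ -0.33333)
B = 3 (B = 3 + 0*2 = 3 + 0 = 3)
s = 44/3 (s = -1/3 + (2 + 3)*3 = -1/3 + 5*3 = -1/3 + 15 = 44/3 ≈ 14.667)
y = -36 (y = -4*3**2 = -4*9 = -36)
s*y = (44/3)*(-36) = -528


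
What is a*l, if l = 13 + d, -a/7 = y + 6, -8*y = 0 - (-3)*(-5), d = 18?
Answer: -13671/8 ≈ -1708.9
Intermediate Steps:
y = 15/8 (y = -(0 - (-3)*(-5))/8 = -(0 - 1*15)/8 = -(0 - 15)/8 = -⅛*(-15) = 15/8 ≈ 1.8750)
a = -441/8 (a = -7*(15/8 + 6) = -7*63/8 = -441/8 ≈ -55.125)
l = 31 (l = 13 + 18 = 31)
a*l = -441/8*31 = -13671/8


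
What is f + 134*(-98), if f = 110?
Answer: -13022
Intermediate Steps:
f + 134*(-98) = 110 + 134*(-98) = 110 - 13132 = -13022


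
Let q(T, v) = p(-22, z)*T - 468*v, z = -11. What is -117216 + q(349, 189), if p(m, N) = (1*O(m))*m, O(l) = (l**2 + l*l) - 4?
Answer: -7607260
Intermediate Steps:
O(l) = -4 + 2*l**2 (O(l) = (l**2 + l**2) - 4 = 2*l**2 - 4 = -4 + 2*l**2)
p(m, N) = m*(-4 + 2*m**2) (p(m, N) = (1*(-4 + 2*m**2))*m = (-4 + 2*m**2)*m = m*(-4 + 2*m**2))
q(T, v) = -21208*T - 468*v (q(T, v) = (2*(-22)*(-2 + (-22)**2))*T - 468*v = (2*(-22)*(-2 + 484))*T - 468*v = (2*(-22)*482)*T - 468*v = -21208*T - 468*v)
-117216 + q(349, 189) = -117216 + (-21208*349 - 468*189) = -117216 + (-7401592 - 88452) = -117216 - 7490044 = -7607260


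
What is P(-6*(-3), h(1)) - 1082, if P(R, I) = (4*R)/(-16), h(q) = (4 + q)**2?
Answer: -2173/2 ≈ -1086.5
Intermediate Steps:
P(R, I) = -R/4 (P(R, I) = (4*R)*(-1/16) = -R/4)
P(-6*(-3), h(1)) - 1082 = -(-3)*(-3)/2 - 1082 = -1/4*18 - 1082 = -9/2 - 1082 = -2173/2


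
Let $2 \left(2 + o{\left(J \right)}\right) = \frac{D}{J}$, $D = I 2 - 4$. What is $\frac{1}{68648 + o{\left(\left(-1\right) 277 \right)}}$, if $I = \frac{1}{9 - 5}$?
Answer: $\frac{1108}{76059775} \approx 1.4567 \cdot 10^{-5}$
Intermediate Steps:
$I = \frac{1}{4} \approx 0.25$
$D = - \frac{7}{2}$ ($D = \frac{1}{4} \cdot 2 - 4 = \frac{1}{2} - 4 = - \frac{7}{2} \approx -3.5$)
$o{\left(J \right)} = -2 - \frac{7}{4 J}$ ($o{\left(J \right)} = -2 + \frac{\left(- \frac{7}{2}\right) \frac{1}{J}}{2} = -2 - \frac{7}{4 J}$)
$\frac{1}{68648 + o{\left(\left(-1\right) 277 \right)}} = \frac{1}{68648 - \left(2 + \frac{7}{4 \left(\left(-1\right) 277\right)}\right)} = \frac{1}{68648 - \left(2 + \frac{7}{4 \left(-277\right)}\right)} = \frac{1}{68648 - \frac{2209}{1108}} = \frac{1}{\frac{76059775}{1108}} = \frac{1108}{76059775}$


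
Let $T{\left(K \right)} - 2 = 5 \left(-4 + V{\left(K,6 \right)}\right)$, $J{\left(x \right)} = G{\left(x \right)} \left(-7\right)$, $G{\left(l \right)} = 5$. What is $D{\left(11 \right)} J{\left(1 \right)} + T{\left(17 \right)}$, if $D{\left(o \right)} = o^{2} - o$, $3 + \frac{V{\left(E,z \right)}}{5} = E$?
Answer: $-3518$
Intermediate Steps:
$V{\left(E,z \right)} = -15 + 5 E$
$J{\left(x \right)} = -35$ ($J{\left(x \right)} = 5 \left(-7\right) = -35$)
$T{\left(K \right)} = -93 + 25 K$ ($T{\left(K \right)} = 2 + 5 \left(-4 + \left(-15 + 5 K\right)\right) = 2 + 5 \left(-19 + 5 K\right) = 2 + \left(-95 + 25 K\right) = -93 + 25 K$)
$D{\left(11 \right)} J{\left(1 \right)} + T{\left(17 \right)} = 11 \left(-1 + 11\right) \left(-35\right) + \left(-93 + 25 \cdot 17\right) = 11 \cdot 10 \left(-35\right) + \left(-93 + 425\right) = 110 \left(-35\right) + 332 = -3850 + 332 = -3518$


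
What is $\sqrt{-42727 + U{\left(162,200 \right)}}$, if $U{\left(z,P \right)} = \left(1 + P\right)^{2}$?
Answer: $i \sqrt{2326} \approx 48.229 i$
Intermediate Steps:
$\sqrt{-42727 + U{\left(162,200 \right)}} = \sqrt{-42727 + \left(1 + 200\right)^{2}} = \sqrt{-42727 + 201^{2}} = \sqrt{-42727 + 40401} = \sqrt{-2326} = i \sqrt{2326}$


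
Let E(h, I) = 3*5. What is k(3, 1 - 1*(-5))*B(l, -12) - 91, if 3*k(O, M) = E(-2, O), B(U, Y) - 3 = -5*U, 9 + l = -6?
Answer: 299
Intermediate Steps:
l = -15 (l = -9 - 6 = -15)
E(h, I) = 15
B(U, Y) = 3 - 5*U
k(O, M) = 5 (k(O, M) = (⅓)*15 = 5)
k(3, 1 - 1*(-5))*B(l, -12) - 91 = 5*(3 - 5*(-15)) - 91 = 5*(3 + 75) - 91 = 5*78 - 91 = 390 - 91 = 299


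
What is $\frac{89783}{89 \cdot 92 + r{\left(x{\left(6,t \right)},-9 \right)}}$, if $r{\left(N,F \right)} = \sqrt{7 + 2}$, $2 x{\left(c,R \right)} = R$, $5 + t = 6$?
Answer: $\frac{89783}{8191} \approx 10.961$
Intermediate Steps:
$t = 1$ ($t = -5 + 6 = 1$)
$x{\left(c,R \right)} = \frac{R}{2}$
$r{\left(N,F \right)} = 3$ ($r{\left(N,F \right)} = \sqrt{9} = 3$)
$\frac{89783}{89 \cdot 92 + r{\left(x{\left(6,t \right)},-9 \right)}} = \frac{89783}{89 \cdot 92 + 3} = \frac{89783}{8188 + 3} = \frac{89783}{8191}$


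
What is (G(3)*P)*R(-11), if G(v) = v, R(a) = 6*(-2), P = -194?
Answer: 6984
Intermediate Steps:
R(a) = -12
(G(3)*P)*R(-11) = (3*(-194))*(-12) = -582*(-12) = 6984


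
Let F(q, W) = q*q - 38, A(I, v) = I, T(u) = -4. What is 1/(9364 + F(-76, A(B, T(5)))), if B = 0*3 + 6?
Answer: 1/15102 ≈ 6.6216e-5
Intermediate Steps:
B = 6 (B = 0 + 6 = 6)
F(q, W) = -38 + q² (F(q, W) = q² - 38 = -38 + q²)
1/(9364 + F(-76, A(B, T(5)))) = 1/(9364 + (-38 + (-76)²)) = 1/(9364 + (-38 + 5776)) = 1/(9364 + 5738) = 1/15102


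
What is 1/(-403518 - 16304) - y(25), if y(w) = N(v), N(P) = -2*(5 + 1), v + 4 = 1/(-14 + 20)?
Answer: 5037863/419822 ≈ 12.000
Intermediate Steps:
v = -23/6 (v = -4 + 1/(-14 + 20) = -4 + 1/6 = -23/6 ≈ -3.8333)
N(P) = -12 (N(P) = -2*6 = -12)
y(w) = -12
1/(-403518 - 16304) - y(25) = 1/(-403518 - 16304) - 1*(-12) = 1/(-419822) + 12 = -1/419822 + 12 = 5037863/419822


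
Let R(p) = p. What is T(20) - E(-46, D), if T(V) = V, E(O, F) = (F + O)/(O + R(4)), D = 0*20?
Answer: 397/21 ≈ 18.905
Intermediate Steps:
D = 0
E(O, F) = (F + O)/(4 + O) (E(O, F) = (F + O)/(O + 4) = (F + O)/(4 + O))
T(20) - E(-46, D) = 20 - (0 - 46)/(4 - 46) = 20 - (-46)/(-42) = 20 - (-1)*(-46)/42 = 20 - 1*23/21 = 20 - 23/21 = 397/21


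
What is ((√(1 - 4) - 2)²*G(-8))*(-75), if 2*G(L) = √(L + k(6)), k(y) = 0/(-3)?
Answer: -300*√6 - 75*I*√2 ≈ -734.85 - 106.07*I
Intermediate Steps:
k(y) = 0 (k(y) = 0*(-⅓) = 0)
G(L) = √L/2 (G(L) = √(L + 0)/2 = √L/2)
((√(1 - 4) - 2)²*G(-8))*(-75) = ((√(1 - 4) - 2)²*(√(-8)/2))*(-75) = ((√(-3) - 2)²*((2*I*√2)/2))*(-75) = ((I*√3 - 2)²*(I*√2))*(-75) = ((-2 + I*√3)²*(I*√2))*(-75) = (I*√2*(-2 + I*√3)²)*(-75) = -75*I*√2*(-2 + I*√3)²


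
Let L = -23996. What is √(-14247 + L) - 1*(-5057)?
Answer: 5057 + I*√38243 ≈ 5057.0 + 195.56*I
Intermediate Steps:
√(-14247 + L) - 1*(-5057) = √(-14247 - 23996) - 1*(-5057) = √(-38243) + 5057 = I*√38243 + 5057 = 5057 + I*√38243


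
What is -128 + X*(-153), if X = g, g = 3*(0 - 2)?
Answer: 790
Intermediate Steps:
g = -6 (g = 3*(-2) = -6)
X = -6
-128 + X*(-153) = -128 - 6*(-153) = -128 + 918 = 790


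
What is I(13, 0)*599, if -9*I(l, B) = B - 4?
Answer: 2396/9 ≈ 266.22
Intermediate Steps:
I(l, B) = 4/9 - B/9 (I(l, B) = -(B - 4)/9 = -(-4 + B)/9 = 4/9 - B/9)
I(13, 0)*599 = (4/9 - ⅑*0)*599 = (4/9 + 0)*599 = (4/9)*599 = 2396/9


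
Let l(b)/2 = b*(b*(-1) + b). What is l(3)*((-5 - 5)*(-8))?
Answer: 0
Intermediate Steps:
l(b) = 0 (l(b) = 2*(b*(b*(-1) + b)) = 2*(b*(-b + b)) = 2*(b*0) = 2*0 = 0)
l(3)*((-5 - 5)*(-8)) = 0*((-5 - 5)*(-8)) = 0*(-10*(-8)) = 0*80 = 0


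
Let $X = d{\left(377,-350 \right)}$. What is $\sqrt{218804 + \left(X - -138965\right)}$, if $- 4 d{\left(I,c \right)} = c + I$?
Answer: $\frac{\sqrt{1431049}}{2} \approx 598.13$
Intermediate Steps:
$d{\left(I,c \right)} = - \frac{I}{4} - \frac{c}{4}$ ($d{\left(I,c \right)} = - \frac{c + I}{4} = - \frac{I + c}{4} = - \frac{I}{4} - \frac{c}{4}$)
$X = - \frac{27}{4}$ ($X = \left(- \frac{1}{4}\right) 377 - - \frac{175}{2} = - \frac{377}{4} + \frac{175}{2} = - \frac{27}{4} \approx -6.75$)
$\sqrt{218804 + \left(X - -138965\right)} = \sqrt{218804 - - \frac{555833}{4}} = \sqrt{218804 + \left(- \frac{27}{4} + 138965\right)} = \sqrt{218804 + \frac{555833}{4}} = \sqrt{\frac{1431049}{4}} = \frac{\sqrt{1431049}}{2}$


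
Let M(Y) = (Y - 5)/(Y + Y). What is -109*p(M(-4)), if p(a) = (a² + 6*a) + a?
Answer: -63765/64 ≈ -996.33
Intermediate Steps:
M(Y) = (-5 + Y)/(2*Y) (M(Y) = (-5 + Y)/((2*Y)) = (-5 + Y)*(1/(2*Y)) = (-5 + Y)/(2*Y))
p(a) = a² + 7*a
-109*p(M(-4)) = -109*(½)*(-5 - 4)/(-4)*(7 + (½)*(-5 - 4)/(-4)) = -109*(½)*(-¼)*(-9)*(7 + (½)*(-¼)*(-9)) = -981*(7 + 9/8)/8 = -981*65/(8*8) = -109*585/64 = -63765/64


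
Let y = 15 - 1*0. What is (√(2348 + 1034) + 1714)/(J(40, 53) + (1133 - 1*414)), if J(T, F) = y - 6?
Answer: 857/364 + √3382/728 ≈ 2.4343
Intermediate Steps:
y = 15 (y = 15 + 0 = 15)
J(T, F) = 9 (J(T, F) = 15 - 6 = 9)
(√(2348 + 1034) + 1714)/(J(40, 53) + (1133 - 1*414)) = (√(2348 + 1034) + 1714)/(9 + (1133 - 1*414)) = (√3382 + 1714)/(9 + (1133 - 414)) = (1714 + √3382)/(9 + 719) = (1714 + √3382)/728 = (1714 + √3382)*(1/728) = 857/364 + √3382/728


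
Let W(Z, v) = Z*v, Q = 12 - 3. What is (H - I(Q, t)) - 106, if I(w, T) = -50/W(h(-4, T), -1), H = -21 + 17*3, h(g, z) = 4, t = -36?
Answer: -177/2 ≈ -88.500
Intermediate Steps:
Q = 9
H = 30 (H = -21 + 51 = 30)
I(w, T) = 25/2 (I(w, T) = -50/(4*(-1)) = -50/(-4) = -50*(-1/4) = 25/2)
(H - I(Q, t)) - 106 = (30 - 1*25/2) - 106 = (30 - 25/2) - 106 = 35/2 - 106 = -177/2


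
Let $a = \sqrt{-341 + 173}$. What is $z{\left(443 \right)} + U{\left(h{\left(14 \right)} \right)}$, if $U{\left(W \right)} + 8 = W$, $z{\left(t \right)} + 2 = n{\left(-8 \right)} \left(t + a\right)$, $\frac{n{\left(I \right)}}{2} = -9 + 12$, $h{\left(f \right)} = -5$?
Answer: $2643 + 12 i \sqrt{42} \approx 2643.0 + 77.769 i$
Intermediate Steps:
$n{\left(I \right)} = 6$ ($n{\left(I \right)} = 2 \left(-9 + 12\right) = 2 \cdot 3 = 6$)
$a = 2 i \sqrt{42}$ ($a = \sqrt{-168} = 2 i \sqrt{42} \approx 12.961 i$)
$z{\left(t \right)} = -2 + 6 t + 12 i \sqrt{42}$ ($z{\left(t \right)} = -2 + 6 \left(t + 2 i \sqrt{42}\right) = -2 + \left(6 t + 12 i \sqrt{42}\right) = -2 + 6 t + 12 i \sqrt{42}$)
$U{\left(W \right)} = -8 + W$
$z{\left(443 \right)} + U{\left(h{\left(14 \right)} \right)} = \left(-2 + 6 \cdot 443 + 12 i \sqrt{42}\right) - 13 = \left(-2 + 2658 + 12 i \sqrt{42}\right) - 13 = \left(2656 + 12 i \sqrt{42}\right) - 13 = 2643 + 12 i \sqrt{42}$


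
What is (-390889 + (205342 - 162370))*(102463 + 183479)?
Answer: -99484082814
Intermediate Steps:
(-390889 + (205342 - 162370))*(102463 + 183479) = (-390889 + 42972)*285942 = -347917*285942 = -99484082814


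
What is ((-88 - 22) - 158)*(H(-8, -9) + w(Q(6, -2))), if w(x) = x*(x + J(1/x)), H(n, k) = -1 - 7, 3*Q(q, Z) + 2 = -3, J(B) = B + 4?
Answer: 26264/9 ≈ 2918.2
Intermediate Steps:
J(B) = 4 + B
Q(q, Z) = -5/3 (Q(q, Z) = -⅔ + (⅓)*(-3) = -⅔ - 1 = -5/3)
H(n, k) = -8
w(x) = x*(4 + x + 1/x) (w(x) = x*(x + (4 + 1/x)) = x*(4 + x + 1/x))
((-88 - 22) - 158)*(H(-8, -9) + w(Q(6, -2))) = ((-88 - 22) - 158)*(-8 + (1 + (-5/3)² + 4*(-5/3))) = (-110 - 158)*(-8 + (1 + 25/9 - 20/3)) = -268*(-8 - 26/9) = -268*(-98/9) = 26264/9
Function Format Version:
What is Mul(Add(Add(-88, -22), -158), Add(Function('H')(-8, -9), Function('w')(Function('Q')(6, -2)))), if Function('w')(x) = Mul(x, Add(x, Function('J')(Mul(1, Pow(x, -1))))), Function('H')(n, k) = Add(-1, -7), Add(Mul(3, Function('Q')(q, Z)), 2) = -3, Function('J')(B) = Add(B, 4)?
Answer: Rational(26264, 9) ≈ 2918.2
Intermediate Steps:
Function('J')(B) = Add(4, B)
Function('Q')(q, Z) = Rational(-5, 3) (Function('Q')(q, Z) = Add(Rational(-2, 3), Mul(Rational(1, 3), -3)) = Add(Rational(-2, 3), -1) = Rational(-5, 3))
Function('H')(n, k) = -8
Function('w')(x) = Mul(x, Add(4, x, Pow(x, -1))) (Function('w')(x) = Mul(x, Add(x, Add(4, Mul(1, Pow(x, -1))))) = Mul(x, Add(x, Add(4, Pow(x, -1)))) = Mul(x, Add(4, x, Pow(x, -1))))
Mul(Add(Add(-88, -22), -158), Add(Function('H')(-8, -9), Function('w')(Function('Q')(6, -2)))) = Mul(Add(Add(-88, -22), -158), Add(-8, Add(1, Pow(Rational(-5, 3), 2), Mul(4, Rational(-5, 3))))) = Mul(Add(-110, -158), Add(-8, Add(1, Rational(25, 9), Rational(-20, 3)))) = Mul(-268, Add(-8, Rational(-26, 9))) = Mul(-268, Rational(-98, 9)) = Rational(26264, 9)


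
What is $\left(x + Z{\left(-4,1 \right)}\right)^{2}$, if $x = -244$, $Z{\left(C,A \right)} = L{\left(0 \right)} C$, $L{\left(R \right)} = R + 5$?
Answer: $69696$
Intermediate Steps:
$L{\left(R \right)} = 5 + R$
$Z{\left(C,A \right)} = 5 C$ ($Z{\left(C,A \right)} = \left(5 + 0\right) C = 5 C$)
$\left(x + Z{\left(-4,1 \right)}\right)^{2} = \left(-244 + 5 \left(-4\right)\right)^{2} = \left(-244 - 20\right)^{2} = \left(-264\right)^{2} = 69696$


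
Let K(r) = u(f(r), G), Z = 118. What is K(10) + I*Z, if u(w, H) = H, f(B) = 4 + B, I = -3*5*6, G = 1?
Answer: -10619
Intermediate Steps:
I = -90 (I = -15*6 = -90)
K(r) = 1
K(10) + I*Z = 1 - 90*118 = 1 - 10620 = -10619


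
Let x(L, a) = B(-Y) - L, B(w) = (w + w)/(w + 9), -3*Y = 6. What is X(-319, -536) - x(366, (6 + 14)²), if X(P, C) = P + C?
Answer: -5383/11 ≈ -489.36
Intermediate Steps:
Y = -2 (Y = -⅓*6 = -2)
X(P, C) = C + P
B(w) = 2*w/(9 + w) (B(w) = (2*w)/(9 + w) = 2*w/(9 + w))
x(L, a) = 4/11 - L (x(L, a) = 2*(-1*(-2))/(9 - 1*(-2)) - L = 2*2/(9 + 2) - L = 2*2/11 - L = 2*2*(1/11) - L = 4/11 - L)
X(-319, -536) - x(366, (6 + 14)²) = (-536 - 319) - (4/11 - 1*366) = -855 - (4/11 - 366) = -855 - 1*(-4022/11) = -855 + 4022/11 = -5383/11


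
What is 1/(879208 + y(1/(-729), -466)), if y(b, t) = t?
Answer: 1/878742 ≈ 1.1380e-6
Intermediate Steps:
1/(879208 + y(1/(-729), -466)) = 1/(879208 - 466) = 1/878742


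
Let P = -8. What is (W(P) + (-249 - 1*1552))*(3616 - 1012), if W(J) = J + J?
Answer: -4731468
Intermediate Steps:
W(J) = 2*J
(W(P) + (-249 - 1*1552))*(3616 - 1012) = (2*(-8) + (-249 - 1*1552))*(3616 - 1012) = (-16 + (-249 - 1552))*2604 = (-16 - 1801)*2604 = -1817*2604 = -4731468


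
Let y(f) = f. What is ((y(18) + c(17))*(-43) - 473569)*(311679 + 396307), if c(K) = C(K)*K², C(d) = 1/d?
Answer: -336345740964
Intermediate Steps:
c(K) = K (c(K) = K²/K = K)
((y(18) + c(17))*(-43) - 473569)*(311679 + 396307) = ((18 + 17)*(-43) - 473569)*(311679 + 396307) = (35*(-43) - 473569)*707986 = (-1505 - 473569)*707986 = -475074*707986 = -336345740964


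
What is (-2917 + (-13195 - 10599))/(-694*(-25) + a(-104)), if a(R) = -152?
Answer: -26711/17198 ≈ -1.5531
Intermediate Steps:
(-2917 + (-13195 - 10599))/(-694*(-25) + a(-104)) = (-2917 + (-13195 - 10599))/(-694*(-25) - 152) = (-2917 - 23794)/(17350 - 152) = -26711/17198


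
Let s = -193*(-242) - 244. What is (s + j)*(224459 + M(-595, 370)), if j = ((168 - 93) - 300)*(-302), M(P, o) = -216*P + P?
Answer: 40316958208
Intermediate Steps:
s = 46462 (s = 46706 - 244 = 46462)
M(P, o) = -215*P
j = 67950 (j = (75 - 300)*(-302) = -225*(-302) = 67950)
(s + j)*(224459 + M(-595, 370)) = (46462 + 67950)*(224459 - 215*(-595)) = 114412*(224459 + 127925) = 114412*352384 = 40316958208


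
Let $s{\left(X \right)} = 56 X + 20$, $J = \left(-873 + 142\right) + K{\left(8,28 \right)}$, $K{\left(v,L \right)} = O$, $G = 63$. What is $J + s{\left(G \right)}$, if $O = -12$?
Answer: $2805$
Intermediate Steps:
$K{\left(v,L \right)} = -12$
$J = -743$ ($J = \left(-873 + 142\right) - 12 = -731 - 12 = -743$)
$s{\left(X \right)} = 20 + 56 X$
$J + s{\left(G \right)} = -743 + \left(20 + 56 \cdot 63\right) = -743 + \left(20 + 3528\right) = -743 + 3548 = 2805$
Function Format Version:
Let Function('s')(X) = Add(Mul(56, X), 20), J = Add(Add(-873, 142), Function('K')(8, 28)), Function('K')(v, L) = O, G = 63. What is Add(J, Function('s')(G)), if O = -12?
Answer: 2805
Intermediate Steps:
Function('K')(v, L) = -12
J = -743 (J = Add(Add(-873, 142), -12) = Add(-731, -12) = -743)
Function('s')(X) = Add(20, Mul(56, X))
Add(J, Function('s')(G)) = Add(-743, Add(20, Mul(56, 63))) = Add(-743, Add(20, 3528)) = Add(-743, 3548) = 2805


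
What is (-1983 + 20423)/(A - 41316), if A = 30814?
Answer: -9220/5251 ≈ -1.7559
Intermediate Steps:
(-1983 + 20423)/(A - 41316) = (-1983 + 20423)/(30814 - 41316) = 18440/(-10502) = 18440*(-1/10502) = -9220/5251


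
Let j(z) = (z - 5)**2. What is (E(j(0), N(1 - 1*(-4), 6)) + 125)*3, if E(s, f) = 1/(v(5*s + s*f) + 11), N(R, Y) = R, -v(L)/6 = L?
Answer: 558372/1489 ≈ 375.00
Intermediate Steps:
v(L) = -6*L
j(z) = (-5 + z)**2
E(s, f) = 1/(11 - 30*s - 6*f*s) (E(s, f) = 1/(-6*(5*s + s*f) + 11) = 1/(-6*(5*s + f*s) + 11) = 1/((-30*s - 6*f*s) + 11) = 1/(11 - 30*s - 6*f*s))
(E(j(0), N(1 - 1*(-4), 6)) + 125)*3 = (-1/(-11 + 6*(-5 + 0)**2*(5 + (1 - 1*(-4)))) + 125)*3 = (-1/(-11 + 6*(-5)**2*(5 + (1 + 4))) + 125)*3 = (-1/(-11 + 6*25*(5 + 5)) + 125)*3 = (-1/(-11 + 6*25*10) + 125)*3 = (-1/(-11 + 1500) + 125)*3 = (-1/1489 + 125)*3 = (186124/1489)*3 = 558372/1489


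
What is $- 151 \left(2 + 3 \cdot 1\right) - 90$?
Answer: $-845$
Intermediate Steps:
$- 151 \left(2 + 3 \cdot 1\right) - 90 = - 151 \left(2 + 3\right) - 90 = \left(-151\right) 5 - 90 = -755 - 90 = -845$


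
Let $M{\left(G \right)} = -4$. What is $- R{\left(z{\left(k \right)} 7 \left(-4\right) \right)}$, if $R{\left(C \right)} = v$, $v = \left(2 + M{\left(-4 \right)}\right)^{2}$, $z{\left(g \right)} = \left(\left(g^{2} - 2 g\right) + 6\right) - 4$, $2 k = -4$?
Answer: $-4$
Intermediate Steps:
$k = -2$ ($k = \frac{1}{2} \left(-4\right) = -2$)
$z{\left(g \right)} = 2 + g^{2} - 2 g$ ($z{\left(g \right)} = \left(6 + g^{2} - 2 g\right) - 4 = 2 + g^{2} - 2 g$)
$v = 4$ ($v = \left(2 - 4\right)^{2} = \left(-2\right)^{2} = 4$)
$R{\left(C \right)} = 4$
$- R{\left(z{\left(k \right)} 7 \left(-4\right) \right)} = \left(-1\right) 4 = -4$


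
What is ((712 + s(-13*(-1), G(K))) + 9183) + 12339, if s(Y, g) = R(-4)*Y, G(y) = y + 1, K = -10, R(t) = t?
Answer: 22182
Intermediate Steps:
G(y) = 1 + y
s(Y, g) = -4*Y
((712 + s(-13*(-1), G(K))) + 9183) + 12339 = ((712 - (-52)*(-1)) + 9183) + 12339 = ((712 - 4*13) + 9183) + 12339 = ((712 - 52) + 9183) + 12339 = (660 + 9183) + 12339 = 9843 + 12339 = 22182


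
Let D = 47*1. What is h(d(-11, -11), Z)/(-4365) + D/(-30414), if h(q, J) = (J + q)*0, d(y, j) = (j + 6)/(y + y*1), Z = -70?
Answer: -47/30414 ≈ -0.0015453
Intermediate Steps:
d(y, j) = (6 + j)/(2*y) (d(y, j) = (6 + j)/(y + y) = (6 + j)/((2*y)) = (6 + j)*(1/(2*y)) = (6 + j)/(2*y))
D = 47
h(q, J) = 0
h(d(-11, -11), Z)/(-4365) + D/(-30414) = 0/(-4365) + 47/(-30414) = 0*(-1/4365) + 47*(-1/30414) = 0 - 47/30414 = -47/30414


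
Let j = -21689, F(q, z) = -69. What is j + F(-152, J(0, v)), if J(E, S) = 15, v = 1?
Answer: -21758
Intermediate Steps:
j + F(-152, J(0, v)) = -21689 - 69 = -21758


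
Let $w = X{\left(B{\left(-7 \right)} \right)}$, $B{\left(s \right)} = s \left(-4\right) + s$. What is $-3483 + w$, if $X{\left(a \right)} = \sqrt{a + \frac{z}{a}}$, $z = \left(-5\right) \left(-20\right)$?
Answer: $-3483 + \frac{\sqrt{11361}}{21} \approx -3477.9$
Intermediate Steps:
$B{\left(s \right)} = - 3 s$ ($B{\left(s \right)} = - 4 s + s = - 3 s$)
$z = 100$
$X{\left(a \right)} = \sqrt{a + \frac{100}{a}}$
$w = \frac{\sqrt{11361}}{21}$ ($w = \sqrt{\left(-3\right) \left(-7\right) + \frac{100}{\left(-3\right) \left(-7\right)}} = \sqrt{21 + \frac{100}{21}} = \sqrt{\frac{541}{21}} = \frac{\sqrt{11361}}{21} \approx 5.0756$)
$-3483 + w = -3483 + \frac{\sqrt{11361}}{21}$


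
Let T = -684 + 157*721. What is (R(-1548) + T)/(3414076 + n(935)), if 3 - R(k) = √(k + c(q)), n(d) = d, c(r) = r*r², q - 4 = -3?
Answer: 112516/3415011 - I*√1547/3415011 ≈ 0.032947 - 1.1517e-5*I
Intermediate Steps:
q = 1 (q = 4 - 3 = 1)
c(r) = r³
R(k) = 3 - √(1 + k) (R(k) = 3 - √(k + 1³) = 3 - √(k + 1) = 3 - √(1 + k))
T = 112513 (T = -684 + 113197 = 112513)
(R(-1548) + T)/(3414076 + n(935)) = ((3 - √(1 - 1548)) + 112513)/(3414076 + 935) = ((3 - √(-1547)) + 112513)/3415011 = ((3 - I*√1547) + 112513)*(1/3415011) = (112516 - I*√1547)*(1/3415011) = 112516/3415011 - I*√1547/3415011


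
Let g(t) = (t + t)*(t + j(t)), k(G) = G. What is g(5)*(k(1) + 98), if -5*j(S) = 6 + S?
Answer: 2772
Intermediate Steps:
j(S) = -6/5 - S/5 (j(S) = -(6 + S)/5 = -6/5 - S/5)
g(t) = 2*t*(-6/5 + 4*t/5) (g(t) = (t + t)*(t + (-6/5 - t/5)) = (2*t)*(-6/5 + 4*t/5) = 2*t*(-6/5 + 4*t/5))
g(5)*(k(1) + 98) = ((4/5)*5*(-3 + 2*5))*(1 + 98) = ((4/5)*5*(-3 + 10))*99 = ((4/5)*5*7)*99 = 28*99 = 2772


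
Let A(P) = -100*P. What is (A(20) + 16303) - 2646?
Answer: 11657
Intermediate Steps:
(A(20) + 16303) - 2646 = (-100*20 + 16303) - 2646 = (-2000 + 16303) - 2646 = 14303 - 2646 = 11657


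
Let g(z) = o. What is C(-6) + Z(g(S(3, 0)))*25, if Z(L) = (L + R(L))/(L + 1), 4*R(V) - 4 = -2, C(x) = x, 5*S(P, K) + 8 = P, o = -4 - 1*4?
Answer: 291/14 ≈ 20.786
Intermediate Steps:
o = -8 (o = -4 - 4 = -8)
S(P, K) = -8/5 + P/5
R(V) = ½ (R(V) = 1 + (¼)*(-2) = 1 - ½ = ½)
g(z) = -8
Z(L) = (½ + L)/(1 + L) (Z(L) = (L + ½)/(L + 1) = (½ + L)/(1 + L))
C(-6) + Z(g(S(3, 0)))*25 = -6 + ((½ - 8)/(1 - 8))*25 = -6 + (-15/2/(-7))*25 = -6 - ⅐*(-15/2)*25 = -6 + (15/14)*25 = -6 + 375/14 = 291/14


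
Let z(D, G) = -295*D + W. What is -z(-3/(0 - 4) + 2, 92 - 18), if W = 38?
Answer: 3093/4 ≈ 773.25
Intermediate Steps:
z(D, G) = 38 - 295*D (z(D, G) = -295*D + 38 = 38 - 295*D)
-z(-3/(0 - 4) + 2, 92 - 18) = -(38 - 295*(-3/(0 - 4) + 2)) = -(38 - 295*(-3/(-4) + 2)) = -(38 - 295*(-3*(-1/4) + 2)) = -(38 - 295*(3/4 + 2)) = -(38 - 295*11/4) = -(38 - 3245/4) = -1*(-3093/4) = 3093/4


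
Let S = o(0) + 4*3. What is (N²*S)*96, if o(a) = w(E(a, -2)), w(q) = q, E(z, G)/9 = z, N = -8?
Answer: 73728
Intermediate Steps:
E(z, G) = 9*z
o(a) = 9*a
S = 12 (S = 9*0 + 4*3 = 0 + 12 = 12)
(N²*S)*96 = ((-8)²*12)*96 = (64*12)*96 = 768*96 = 73728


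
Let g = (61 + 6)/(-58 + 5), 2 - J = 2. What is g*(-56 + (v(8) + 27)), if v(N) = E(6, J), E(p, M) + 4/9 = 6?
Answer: 14137/477 ≈ 29.637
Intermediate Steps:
J = 0 (J = 2 - 1*2 = 2 - 2 = 0)
E(p, M) = 50/9 (E(p, M) = -4/9 + 6 = 50/9)
v(N) = 50/9
g = -67/53 (g = 67/(-53) = 67*(-1/53) = -67/53 ≈ -1.2642)
g*(-56 + (v(8) + 27)) = -67*(-56 + (50/9 + 27))/53 = -67*(-56 + 293/9)/53 = -67/53*(-211/9) = 14137/477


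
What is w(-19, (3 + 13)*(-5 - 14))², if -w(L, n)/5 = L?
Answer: 9025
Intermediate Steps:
w(L, n) = -5*L
w(-19, (3 + 13)*(-5 - 14))² = (-5*(-19))² = 95² = 9025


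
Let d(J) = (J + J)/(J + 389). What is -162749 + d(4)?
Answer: -63960349/393 ≈ -1.6275e+5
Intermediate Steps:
d(J) = 2*J/(389 + J) (d(J) = (2*J)/(389 + J) = 2*J/(389 + J))
-162749 + d(4) = -162749 + 2*4/(389 + 4) = -162749 + 2*4/393 = -162749 + 2*4*(1/393) = -162749 + 8/393 = -63960349/393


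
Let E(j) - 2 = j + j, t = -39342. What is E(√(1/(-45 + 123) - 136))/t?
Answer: -1/19671 - I*√827346/1534338 ≈ -5.0836e-5 - 0.00059282*I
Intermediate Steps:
E(j) = 2 + 2*j (E(j) = 2 + (j + j) = 2 + 2*j)
E(√(1/(-45 + 123) - 136))/t = (2 + 2*√(1/(-45 + 123) - 136))/(-39342) = (2 + 2*√(1/78 - 136))*(-1/39342) = (2 + 2*√(-10607/78))*(-1/39342) = (2 + 2*(I*√827346/78))*(-1/39342) = (2 + I*√827346/39)*(-1/39342) = -1/19671 - I*√827346/1534338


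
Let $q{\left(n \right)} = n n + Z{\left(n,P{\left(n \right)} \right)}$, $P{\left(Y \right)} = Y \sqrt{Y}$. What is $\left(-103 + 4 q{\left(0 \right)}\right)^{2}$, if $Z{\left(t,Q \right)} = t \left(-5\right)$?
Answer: $10609$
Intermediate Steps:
$P{\left(Y \right)} = Y^{\frac{3}{2}}$
$Z{\left(t,Q \right)} = - 5 t$
$q{\left(n \right)} = n^{2} - 5 n$ ($q{\left(n \right)} = n n - 5 n = n^{2} - 5 n$)
$\left(-103 + 4 q{\left(0 \right)}\right)^{2} = \left(-103 + 4 \cdot 0 \left(-5 + 0\right)\right)^{2} = \left(-103 + 4 \cdot 0 \left(-5\right)\right)^{2} = \left(-103 + 4 \cdot 0\right)^{2} = \left(-103 + 0\right)^{2} = \left(-103\right)^{2} = 10609$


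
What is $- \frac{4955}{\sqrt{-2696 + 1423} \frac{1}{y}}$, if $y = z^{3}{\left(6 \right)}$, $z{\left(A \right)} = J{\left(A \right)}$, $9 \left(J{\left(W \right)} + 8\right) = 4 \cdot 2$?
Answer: $- \frac{1298923520 i \sqrt{1273}}{928017} \approx - 49939.0 i$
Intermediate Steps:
$J{\left(W \right)} = - \frac{64}{9}$ ($J{\left(W \right)} = -8 + \frac{4 \cdot 2}{9} = -8 + \frac{1}{9} \cdot 8 = -8 + \frac{8}{9} = - \frac{64}{9}$)
$z{\left(A \right)} = - \frac{64}{9}$
$y = - \frac{262144}{729}$ ($y = \left(- \frac{64}{9}\right)^{3} = - \frac{262144}{729} \approx -359.59$)
$- \frac{4955}{\sqrt{-2696 + 1423} \frac{1}{y}} = - \frac{4955}{\sqrt{-2696 + 1423} \frac{1}{- \frac{262144}{729}}} = - \frac{4955}{\sqrt{-1273} \left(- \frac{729}{262144}\right)} = - \frac{4955}{i \sqrt{1273} \left(- \frac{729}{262144}\right)} = - \frac{4955}{\left(- \frac{729}{262144}\right) i \sqrt{1273}} = - 4955 \frac{262144 i \sqrt{1273}}{928017} = - \frac{1298923520 i \sqrt{1273}}{928017}$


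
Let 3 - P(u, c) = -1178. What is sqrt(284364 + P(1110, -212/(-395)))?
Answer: sqrt(285545) ≈ 534.36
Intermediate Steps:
P(u, c) = 1181 (P(u, c) = 3 - 1*(-1178) = 3 + 1178 = 1181)
sqrt(284364 + P(1110, -212/(-395))) = sqrt(284364 + 1181) = sqrt(285545)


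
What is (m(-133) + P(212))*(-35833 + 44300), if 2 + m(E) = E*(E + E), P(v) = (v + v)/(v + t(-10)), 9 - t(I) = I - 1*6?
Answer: 70991866312/237 ≈ 2.9954e+8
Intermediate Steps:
t(I) = 15 - I (t(I) = 9 - (I - 1*6) = 9 - (I - 6) = 9 - (-6 + I) = 9 + (6 - I) = 15 - I)
P(v) = 2*v/(25 + v) (P(v) = (v + v)/(v + (15 - 1*(-10))) = (2*v)/(v + (15 + 10)) = (2*v)/(v + 25) = (2*v)/(25 + v) = 2*v/(25 + v))
m(E) = -2 + 2*E² (m(E) = -2 + E*(E + E) = -2 + E*(2*E) = -2 + 2*E²)
(m(-133) + P(212))*(-35833 + 44300) = ((-2 + 2*(-133)²) + 2*212/(25 + 212))*(-35833 + 44300) = ((-2 + 2*17689) + 2*212/237)*8467 = ((-2 + 35378) + 2*212*(1/237))*8467 = (35376 + 424/237)*8467 = (8384536/237)*8467 = 70991866312/237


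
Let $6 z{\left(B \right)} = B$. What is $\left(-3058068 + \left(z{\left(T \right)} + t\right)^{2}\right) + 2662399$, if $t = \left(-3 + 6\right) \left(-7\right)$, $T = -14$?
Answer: $- \frac{3556121}{9} \approx -3.9512 \cdot 10^{5}$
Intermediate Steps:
$z{\left(B \right)} = \frac{B}{6}$
$t = -21$ ($t = 3 \left(-7\right) = -21$)
$\left(-3058068 + \left(z{\left(T \right)} + t\right)^{2}\right) + 2662399 = \left(-3058068 + \left(\frac{1}{6} \left(-14\right) - 21\right)^{2}\right) + 2662399 = \left(-3058068 + \left(- \frac{7}{3} - 21\right)^{2}\right) + 2662399 = \left(-3058068 + \left(- \frac{70}{3}\right)^{2}\right) + 2662399 = \left(-3058068 + \frac{4900}{9}\right) + 2662399 = - \frac{27517712}{9} + 2662399 = - \frac{3556121}{9}$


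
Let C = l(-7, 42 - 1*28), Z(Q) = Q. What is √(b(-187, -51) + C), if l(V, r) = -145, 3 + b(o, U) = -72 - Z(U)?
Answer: 13*I ≈ 13.0*I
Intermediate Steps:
b(o, U) = -75 - U (b(o, U) = -3 + (-72 - U) = -75 - U)
C = -145
√(b(-187, -51) + C) = √((-75 - 1*(-51)) - 145) = √((-75 + 51) - 145) = √(-24 - 145) = √(-169) = 13*I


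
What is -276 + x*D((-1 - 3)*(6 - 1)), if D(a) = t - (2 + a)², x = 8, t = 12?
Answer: -2772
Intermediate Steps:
D(a) = 12 - (2 + a)²
-276 + x*D((-1 - 3)*(6 - 1)) = -276 + 8*(12 - (2 + (-1 - 3)*(6 - 1))²) = -276 + 8*(12 - (2 - 4*5)²) = -276 + 8*(12 - (2 - 20)²) = -276 + 8*(12 - 1*(-18)²) = -276 + 8*(12 - 1*324) = -276 + 8*(12 - 324) = -276 + 8*(-312) = -276 - 2496 = -2772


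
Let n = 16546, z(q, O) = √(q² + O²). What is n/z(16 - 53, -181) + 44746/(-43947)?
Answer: -44746/43947 + 8273*√34130/17065 ≈ 88.544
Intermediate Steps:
z(q, O) = √(O² + q²)
n/z(16 - 53, -181) + 44746/(-43947) = 16546/(√((-181)² + (16 - 53)²)) + 44746/(-43947) = 16546/(√(32761 + (-37)²)) + 44746*(-1/43947) = 16546/(√(32761 + 1369)) - 44746/43947 = 16546/(√34130) - 44746/43947 = 16546*(√34130/34130) - 44746/43947 = 8273*√34130/17065 - 44746/43947 = -44746/43947 + 8273*√34130/17065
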